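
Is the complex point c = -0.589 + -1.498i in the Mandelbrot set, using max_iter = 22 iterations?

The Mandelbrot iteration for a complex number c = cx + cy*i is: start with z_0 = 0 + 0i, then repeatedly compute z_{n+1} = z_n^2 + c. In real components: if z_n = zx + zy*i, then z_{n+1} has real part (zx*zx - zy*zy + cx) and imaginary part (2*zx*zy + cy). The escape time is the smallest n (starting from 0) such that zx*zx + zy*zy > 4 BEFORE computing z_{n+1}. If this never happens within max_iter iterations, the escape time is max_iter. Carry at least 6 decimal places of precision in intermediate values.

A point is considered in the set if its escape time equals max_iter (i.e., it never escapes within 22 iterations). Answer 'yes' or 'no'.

Answer: no

Derivation:
z_0 = 0 + 0i, c = -0.5890 + -1.4980i
Iter 1: z = -0.5890 + -1.4980i, |z|^2 = 2.5909
Iter 2: z = -2.4861 + 0.2666i, |z|^2 = 6.2517
Escaped at iteration 2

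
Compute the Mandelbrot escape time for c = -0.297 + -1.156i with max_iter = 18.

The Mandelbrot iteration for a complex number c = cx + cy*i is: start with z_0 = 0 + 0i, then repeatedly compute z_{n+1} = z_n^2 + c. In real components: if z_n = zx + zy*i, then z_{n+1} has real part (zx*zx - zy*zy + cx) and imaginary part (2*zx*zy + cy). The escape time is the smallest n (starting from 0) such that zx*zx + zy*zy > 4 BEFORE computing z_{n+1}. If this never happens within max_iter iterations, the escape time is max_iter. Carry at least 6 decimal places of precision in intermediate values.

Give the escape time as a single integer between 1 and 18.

z_0 = 0 + 0i, c = -0.2970 + -1.1560i
Iter 1: z = -0.2970 + -1.1560i, |z|^2 = 1.4245
Iter 2: z = -1.5451 + -0.4693i, |z|^2 = 2.6077
Iter 3: z = 1.8701 + 0.2944i, |z|^2 = 3.5841
Iter 4: z = 3.1138 + -0.0550i, |z|^2 = 9.6986
Escaped at iteration 4

Answer: 4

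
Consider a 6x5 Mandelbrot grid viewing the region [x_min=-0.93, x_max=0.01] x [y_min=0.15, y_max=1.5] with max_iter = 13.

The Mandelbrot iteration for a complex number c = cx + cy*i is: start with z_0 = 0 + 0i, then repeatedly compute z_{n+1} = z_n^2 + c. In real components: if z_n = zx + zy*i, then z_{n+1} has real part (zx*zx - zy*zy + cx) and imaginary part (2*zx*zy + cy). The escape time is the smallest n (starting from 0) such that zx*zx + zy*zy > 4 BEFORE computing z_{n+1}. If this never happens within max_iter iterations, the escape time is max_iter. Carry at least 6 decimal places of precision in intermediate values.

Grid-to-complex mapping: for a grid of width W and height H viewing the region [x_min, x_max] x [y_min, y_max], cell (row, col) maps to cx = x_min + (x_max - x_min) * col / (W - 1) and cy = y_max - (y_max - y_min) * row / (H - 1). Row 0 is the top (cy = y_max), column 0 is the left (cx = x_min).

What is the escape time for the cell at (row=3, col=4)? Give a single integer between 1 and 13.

Answer: 13

Derivation:
z_0 = 0 + 0i, c = -0.1780 + 0.4875i
Iter 1: z = -0.1780 + 0.4875i, |z|^2 = 0.2693
Iter 2: z = -0.3840 + 0.3139i, |z|^2 = 0.2460
Iter 3: z = -0.1291 + 0.2464i, |z|^2 = 0.0774
Iter 4: z = -0.2220 + 0.4239i, |z|^2 = 0.2290
Iter 5: z = -0.3084 + 0.2993i, |z|^2 = 0.1846
Iter 6: z = -0.1725 + 0.3029i, |z|^2 = 0.1215
Iter 7: z = -0.2400 + 0.3830i, |z|^2 = 0.2043
Iter 8: z = -0.2671 + 0.3036i, |z|^2 = 0.1635
Iter 9: z = -0.1989 + 0.3253i, |z|^2 = 0.1454
Iter 10: z = -0.2443 + 0.3581i, |z|^2 = 0.1879
Iter 11: z = -0.2466 + 0.3125i, |z|^2 = 0.1585
Iter 12: z = -0.2149 + 0.3334i, |z|^2 = 0.1573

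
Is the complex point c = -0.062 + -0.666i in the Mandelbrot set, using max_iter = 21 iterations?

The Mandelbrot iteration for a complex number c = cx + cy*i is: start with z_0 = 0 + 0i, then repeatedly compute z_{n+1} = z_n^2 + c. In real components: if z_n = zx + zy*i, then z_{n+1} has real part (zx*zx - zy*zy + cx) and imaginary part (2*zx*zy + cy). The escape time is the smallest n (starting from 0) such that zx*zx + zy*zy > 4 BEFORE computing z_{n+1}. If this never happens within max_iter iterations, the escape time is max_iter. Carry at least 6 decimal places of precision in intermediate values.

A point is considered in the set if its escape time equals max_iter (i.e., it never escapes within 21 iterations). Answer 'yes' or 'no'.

Answer: yes

Derivation:
z_0 = 0 + 0i, c = -0.0620 + -0.6660i
Iter 1: z = -0.0620 + -0.6660i, |z|^2 = 0.4474
Iter 2: z = -0.5017 + -0.5834i, |z|^2 = 0.5921
Iter 3: z = -0.1507 + -0.0806i, |z|^2 = 0.0292
Iter 4: z = -0.0458 + -0.6417i, |z|^2 = 0.4139
Iter 5: z = -0.4717 + -0.6072i, |z|^2 = 0.5912
Iter 6: z = -0.2082 + -0.0931i, |z|^2 = 0.0520
Iter 7: z = -0.0273 + -0.6272i, |z|^2 = 0.3941
Iter 8: z = -0.4547 + -0.6317i, |z|^2 = 0.6058
Iter 9: z = -0.2544 + -0.0916i, |z|^2 = 0.0731
Iter 10: z = -0.0057 + -0.6194i, |z|^2 = 0.3837
Iter 11: z = -0.4456 + -0.6590i, |z|^2 = 0.6328
Iter 12: z = -0.2976 + -0.0787i, |z|^2 = 0.0948
Iter 13: z = 0.0204 + -0.6192i, |z|^2 = 0.3838
Iter 14: z = -0.4450 + -0.6913i, |z|^2 = 0.6758
Iter 15: z = -0.3419 + -0.0508i, |z|^2 = 0.1195
Iter 16: z = 0.0523 + -0.6312i, |z|^2 = 0.4012
Iter 17: z = -0.4577 + -0.7320i, |z|^2 = 0.7453
Iter 18: z = -0.3883 + 0.0041i, |z|^2 = 0.1508
Iter 19: z = 0.0888 + -0.6692i, |z|^2 = 0.4557
Iter 20: z = -0.5019 + -0.7848i, |z|^2 = 0.8679
Did not escape in 21 iterations → in set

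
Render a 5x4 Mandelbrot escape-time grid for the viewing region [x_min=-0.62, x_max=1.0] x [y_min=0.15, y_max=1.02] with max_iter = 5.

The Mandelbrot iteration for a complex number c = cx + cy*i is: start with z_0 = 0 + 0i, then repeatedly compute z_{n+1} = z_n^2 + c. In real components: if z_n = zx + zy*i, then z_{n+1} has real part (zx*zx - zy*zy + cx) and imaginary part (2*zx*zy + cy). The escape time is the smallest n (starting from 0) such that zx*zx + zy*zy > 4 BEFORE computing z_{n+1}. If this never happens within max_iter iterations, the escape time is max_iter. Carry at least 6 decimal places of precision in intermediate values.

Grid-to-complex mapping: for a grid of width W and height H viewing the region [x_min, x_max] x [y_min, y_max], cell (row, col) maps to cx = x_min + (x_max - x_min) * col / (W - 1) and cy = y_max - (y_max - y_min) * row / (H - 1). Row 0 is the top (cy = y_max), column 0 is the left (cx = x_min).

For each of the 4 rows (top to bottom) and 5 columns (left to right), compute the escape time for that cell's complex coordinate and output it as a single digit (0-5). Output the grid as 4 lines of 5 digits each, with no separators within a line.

(row=0, col=0): c = -0.6200 + 1.0200i → escape time 4
(row=0, col=1): c = -0.2150 + 1.0200i → escape time 5
(row=0, col=2): c = 0.1900 + 1.0200i → escape time 4
(row=0, col=3): c = 0.5950 + 1.0200i → escape time 2
(row=0, col=4): c = 1.0000 + 1.0200i → escape time 2
(row=1, col=0): c = -0.6200 + 0.7300i → escape time 5
(row=1, col=1): c = -0.2150 + 0.7300i → escape time 5
(row=1, col=2): c = 0.1900 + 0.7300i → escape time 5
(row=1, col=3): c = 0.5950 + 0.7300i → escape time 3
(row=1, col=4): c = 1.0000 + 0.7300i → escape time 2
(row=2, col=0): c = -0.6200 + 0.4400i → escape time 5
(row=2, col=1): c = -0.2150 + 0.4400i → escape time 5
(row=2, col=2): c = 0.1900 + 0.4400i → escape time 5
(row=2, col=3): c = 0.5950 + 0.4400i → escape time 4
(row=2, col=4): c = 1.0000 + 0.4400i → escape time 2
(row=3, col=0): c = -0.6200 + 0.1500i → escape time 5
(row=3, col=1): c = -0.2150 + 0.1500i → escape time 5
(row=3, col=2): c = 0.1900 + 0.1500i → escape time 5
(row=3, col=3): c = 0.5950 + 0.1500i → escape time 4
(row=3, col=4): c = 1.0000 + 0.1500i → escape time 2

Answer: 45422
55532
55542
55542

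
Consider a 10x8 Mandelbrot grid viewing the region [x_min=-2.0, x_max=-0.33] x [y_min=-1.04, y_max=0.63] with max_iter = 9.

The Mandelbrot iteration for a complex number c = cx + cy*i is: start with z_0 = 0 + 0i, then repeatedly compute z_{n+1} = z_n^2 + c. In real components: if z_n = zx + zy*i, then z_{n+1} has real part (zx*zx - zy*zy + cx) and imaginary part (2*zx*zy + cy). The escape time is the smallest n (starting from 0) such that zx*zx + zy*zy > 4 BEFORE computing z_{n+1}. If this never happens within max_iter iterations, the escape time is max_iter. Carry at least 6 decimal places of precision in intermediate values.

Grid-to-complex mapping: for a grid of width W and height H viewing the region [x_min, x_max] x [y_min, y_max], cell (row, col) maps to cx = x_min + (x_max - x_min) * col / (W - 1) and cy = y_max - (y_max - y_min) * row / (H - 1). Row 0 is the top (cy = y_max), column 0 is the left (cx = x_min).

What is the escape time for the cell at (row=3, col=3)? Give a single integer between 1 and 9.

z_0 = 0 + 0i, c = -1.4433 + -0.0857i
Iter 1: z = -1.4433 + -0.0857i, |z|^2 = 2.0906
Iter 2: z = 0.6325 + 0.1617i, |z|^2 = 0.4262
Iter 3: z = -1.0694 + 0.1189i, |z|^2 = 1.1577
Iter 4: z = -0.3139 + -0.3399i, |z|^2 = 0.2141
Iter 5: z = -1.4604 + 0.1277i, |z|^2 = 2.1490
Iter 6: z = 0.6731 + -0.4586i, |z|^2 = 0.6634
Iter 7: z = -1.2006 + -0.7031i, |z|^2 = 1.9359
Iter 8: z = -0.4961 + 1.6026i, |z|^2 = 2.8145

Answer: 9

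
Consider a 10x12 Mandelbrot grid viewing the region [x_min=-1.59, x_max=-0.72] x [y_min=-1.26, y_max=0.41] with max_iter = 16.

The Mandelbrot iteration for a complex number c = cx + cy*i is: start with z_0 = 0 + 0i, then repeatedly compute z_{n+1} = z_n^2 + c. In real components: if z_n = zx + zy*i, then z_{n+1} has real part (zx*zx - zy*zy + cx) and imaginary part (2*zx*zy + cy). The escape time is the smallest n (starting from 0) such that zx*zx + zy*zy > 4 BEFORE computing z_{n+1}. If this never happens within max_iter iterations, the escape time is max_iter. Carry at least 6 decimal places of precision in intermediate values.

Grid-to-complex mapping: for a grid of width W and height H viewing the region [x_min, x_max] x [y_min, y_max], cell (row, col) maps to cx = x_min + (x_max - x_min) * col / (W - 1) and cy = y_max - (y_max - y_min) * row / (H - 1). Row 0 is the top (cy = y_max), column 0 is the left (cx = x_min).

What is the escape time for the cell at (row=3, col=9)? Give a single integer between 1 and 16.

z_0 = 0 + 0i, c = -0.7200 + -0.0455i
Iter 1: z = -0.7200 + -0.0455i, |z|^2 = 0.5205
Iter 2: z = -0.2037 + 0.0200i, |z|^2 = 0.0419
Iter 3: z = -0.6789 + -0.0536i, |z|^2 = 0.4638
Iter 4: z = -0.2619 + 0.0273i, |z|^2 = 0.0694
Iter 5: z = -0.6521 + -0.0598i, |z|^2 = 0.4289
Iter 6: z = -0.2983 + 0.0325i, |z|^2 = 0.0900
Iter 7: z = -0.6321 + -0.0648i, |z|^2 = 0.4037
Iter 8: z = -0.3247 + 0.0365i, |z|^2 = 0.1068
Iter 9: z = -0.6159 + -0.0692i, |z|^2 = 0.3841
Iter 10: z = -0.3454 + 0.0398i, |z|^2 = 0.1209
Iter 11: z = -0.6023 + -0.0729i, |z|^2 = 0.3680
Iter 12: z = -0.3626 + 0.0424i, |z|^2 = 0.1333
Iter 13: z = -0.5903 + -0.0762i, |z|^2 = 0.3543
Iter 14: z = -0.3773 + 0.0445i, |z|^2 = 0.1444
Iter 15: z = -0.5796 + -0.0790i, |z|^2 = 0.3422

Answer: 16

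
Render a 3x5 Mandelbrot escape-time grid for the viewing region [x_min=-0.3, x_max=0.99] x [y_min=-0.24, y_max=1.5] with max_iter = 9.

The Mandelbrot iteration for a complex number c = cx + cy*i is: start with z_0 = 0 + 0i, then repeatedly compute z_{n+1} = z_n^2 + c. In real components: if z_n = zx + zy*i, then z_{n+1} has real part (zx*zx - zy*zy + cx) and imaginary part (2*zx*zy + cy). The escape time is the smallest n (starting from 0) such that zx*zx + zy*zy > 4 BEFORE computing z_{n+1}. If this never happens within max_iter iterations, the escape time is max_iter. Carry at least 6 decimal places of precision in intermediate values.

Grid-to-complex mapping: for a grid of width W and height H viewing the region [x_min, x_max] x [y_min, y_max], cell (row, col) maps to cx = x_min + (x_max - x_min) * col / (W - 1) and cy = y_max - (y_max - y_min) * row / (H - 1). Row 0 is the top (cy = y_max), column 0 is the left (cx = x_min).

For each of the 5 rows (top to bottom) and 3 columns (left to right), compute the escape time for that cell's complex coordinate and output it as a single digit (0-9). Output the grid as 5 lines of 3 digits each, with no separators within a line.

(row=0, col=0): c = -0.3000 + 1.5000i → escape time 2
(row=0, col=1): c = 0.3450 + 1.5000i → escape time 2
(row=0, col=2): c = 0.9900 + 1.5000i → escape time 2
(row=1, col=0): c = -0.3000 + 1.0650i → escape time 5
(row=1, col=1): c = 0.3450 + 1.0650i → escape time 3
(row=1, col=2): c = 0.9900 + 1.0650i → escape time 2
(row=2, col=0): c = -0.3000 + 0.6300i → escape time 9
(row=2, col=1): c = 0.3450 + 0.6300i → escape time 9
(row=2, col=2): c = 0.9900 + 0.6300i → escape time 2
(row=3, col=0): c = -0.3000 + 0.1950i → escape time 9
(row=3, col=1): c = 0.3450 + 0.1950i → escape time 9
(row=3, col=2): c = 0.9900 + 0.1950i → escape time 2
(row=4, col=0): c = -0.3000 + -0.2400i → escape time 9
(row=4, col=1): c = 0.3450 + -0.2400i → escape time 9
(row=4, col=2): c = 0.9900 + -0.2400i → escape time 2

Answer: 222
532
992
992
992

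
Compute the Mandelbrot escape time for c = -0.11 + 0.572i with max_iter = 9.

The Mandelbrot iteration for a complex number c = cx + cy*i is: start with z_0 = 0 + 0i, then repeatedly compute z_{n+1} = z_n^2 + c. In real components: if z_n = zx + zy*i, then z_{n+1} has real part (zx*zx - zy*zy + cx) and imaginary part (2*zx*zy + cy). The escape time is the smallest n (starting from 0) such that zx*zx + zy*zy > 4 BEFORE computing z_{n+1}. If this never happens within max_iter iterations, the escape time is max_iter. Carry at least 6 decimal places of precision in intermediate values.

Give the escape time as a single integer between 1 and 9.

z_0 = 0 + 0i, c = -0.1100 + 0.5720i
Iter 1: z = -0.1100 + 0.5720i, |z|^2 = 0.3393
Iter 2: z = -0.4251 + 0.4462i, |z|^2 = 0.3798
Iter 3: z = -0.1284 + 0.1927i, |z|^2 = 0.0536
Iter 4: z = -0.1307 + 0.5225i, |z|^2 = 0.2901
Iter 5: z = -0.3660 + 0.4355i, |z|^2 = 0.3236
Iter 6: z = -0.1657 + 0.2533i, |z|^2 = 0.0916
Iter 7: z = -0.1467 + 0.4881i, |z|^2 = 0.2597
Iter 8: z = -0.3267 + 0.4288i, |z|^2 = 0.2906

Answer: 9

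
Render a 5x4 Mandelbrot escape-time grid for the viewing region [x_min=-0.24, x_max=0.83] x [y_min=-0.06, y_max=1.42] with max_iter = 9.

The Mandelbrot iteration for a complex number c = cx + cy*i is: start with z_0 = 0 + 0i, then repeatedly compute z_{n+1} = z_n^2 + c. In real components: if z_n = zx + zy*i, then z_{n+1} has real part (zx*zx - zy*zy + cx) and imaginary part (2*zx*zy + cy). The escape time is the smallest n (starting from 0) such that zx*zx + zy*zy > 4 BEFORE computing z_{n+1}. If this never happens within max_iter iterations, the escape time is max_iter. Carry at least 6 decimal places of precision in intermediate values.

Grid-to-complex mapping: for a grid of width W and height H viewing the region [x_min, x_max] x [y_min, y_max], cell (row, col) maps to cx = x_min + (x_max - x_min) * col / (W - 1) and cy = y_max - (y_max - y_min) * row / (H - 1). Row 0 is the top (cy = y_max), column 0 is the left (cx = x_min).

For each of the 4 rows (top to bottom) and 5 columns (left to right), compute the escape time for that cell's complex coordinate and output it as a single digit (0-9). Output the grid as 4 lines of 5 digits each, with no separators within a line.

(row=0, col=0): c = -0.2400 + 1.4200i → escape time 2
(row=0, col=1): c = 0.0275 + 1.4200i → escape time 2
(row=0, col=2): c = 0.2950 + 1.4200i → escape time 2
(row=0, col=3): c = 0.5625 + 1.4200i → escape time 2
(row=0, col=4): c = 0.8300 + 1.4200i → escape time 2
(row=1, col=0): c = -0.2400 + 0.9267i → escape time 7
(row=1, col=1): c = 0.0275 + 0.9267i → escape time 6
(row=1, col=2): c = 0.2950 + 0.9267i → escape time 4
(row=1, col=3): c = 0.5625 + 0.9267i → escape time 3
(row=1, col=4): c = 0.8300 + 0.9267i → escape time 2
(row=2, col=0): c = -0.2400 + 0.4333i → escape time 9
(row=2, col=1): c = 0.0275 + 0.4333i → escape time 9
(row=2, col=2): c = 0.2950 + 0.4333i → escape time 9
(row=2, col=3): c = 0.5625 + 0.4333i → escape time 4
(row=2, col=4): c = 0.8300 + 0.4333i → escape time 3
(row=3, col=0): c = -0.2400 + -0.0600i → escape time 9
(row=3, col=1): c = 0.0275 + -0.0600i → escape time 9
(row=3, col=2): c = 0.2950 + -0.0600i → escape time 9
(row=3, col=3): c = 0.5625 + -0.0600i → escape time 4
(row=3, col=4): c = 0.8300 + -0.0600i → escape time 3

Answer: 22222
76432
99943
99943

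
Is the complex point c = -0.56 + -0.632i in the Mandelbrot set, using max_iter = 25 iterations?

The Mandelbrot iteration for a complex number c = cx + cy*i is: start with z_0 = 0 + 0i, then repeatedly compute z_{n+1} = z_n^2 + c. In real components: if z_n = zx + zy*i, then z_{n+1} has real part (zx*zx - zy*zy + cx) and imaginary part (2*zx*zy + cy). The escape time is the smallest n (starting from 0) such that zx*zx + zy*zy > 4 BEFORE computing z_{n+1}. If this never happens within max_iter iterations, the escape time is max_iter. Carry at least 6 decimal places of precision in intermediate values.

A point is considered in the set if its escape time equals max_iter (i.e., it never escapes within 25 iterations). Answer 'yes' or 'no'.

z_0 = 0 + 0i, c = -0.5600 + -0.6320i
Iter 1: z = -0.5600 + -0.6320i, |z|^2 = 0.7130
Iter 2: z = -0.6458 + 0.0758i, |z|^2 = 0.4228
Iter 3: z = -0.1487 + -0.7300i, |z|^2 = 0.5549
Iter 4: z = -1.0707 + -0.4150i, |z|^2 = 1.3187
Iter 5: z = 0.4143 + 0.2566i, |z|^2 = 0.2375
Iter 6: z = -0.4542 + -0.4194i, |z|^2 = 0.3822
Iter 7: z = -0.5295 + -0.2510i, |z|^2 = 0.3434
Iter 8: z = -0.3426 + -0.3661i, |z|^2 = 0.2514
Iter 9: z = -0.5767 + -0.3811i, |z|^2 = 0.4778
Iter 10: z = -0.3727 + -0.1924i, |z|^2 = 0.1759
Iter 11: z = -0.4581 + -0.4886i, |z|^2 = 0.4486
Iter 12: z = -0.5888 + -0.1843i, |z|^2 = 0.3807
Iter 13: z = -0.2473 + -0.4149i, |z|^2 = 0.2333
Iter 14: z = -0.6710 + -0.4268i, |z|^2 = 0.6324
Iter 15: z = -0.2919 + -0.0592i, |z|^2 = 0.0887
Iter 16: z = -0.4783 + -0.5974i, |z|^2 = 0.5857
Iter 17: z = -0.6881 + -0.0605i, |z|^2 = 0.4772
Iter 18: z = -0.0901 + -0.5487i, |z|^2 = 0.3092
Iter 19: z = -0.8530 + -0.5331i, |z|^2 = 1.0117
Iter 20: z = -0.1166 + 0.2774i, |z|^2 = 0.0905
Iter 21: z = -0.6233 + -0.6967i, |z|^2 = 0.8740
Iter 22: z = -0.6569 + 0.2366i, |z|^2 = 0.4874
Iter 23: z = -0.1845 + -0.9428i, |z|^2 = 0.9229
Iter 24: z = -1.4148 + -0.2841i, |z|^2 = 2.0824
Did not escape in 25 iterations → in set

Answer: yes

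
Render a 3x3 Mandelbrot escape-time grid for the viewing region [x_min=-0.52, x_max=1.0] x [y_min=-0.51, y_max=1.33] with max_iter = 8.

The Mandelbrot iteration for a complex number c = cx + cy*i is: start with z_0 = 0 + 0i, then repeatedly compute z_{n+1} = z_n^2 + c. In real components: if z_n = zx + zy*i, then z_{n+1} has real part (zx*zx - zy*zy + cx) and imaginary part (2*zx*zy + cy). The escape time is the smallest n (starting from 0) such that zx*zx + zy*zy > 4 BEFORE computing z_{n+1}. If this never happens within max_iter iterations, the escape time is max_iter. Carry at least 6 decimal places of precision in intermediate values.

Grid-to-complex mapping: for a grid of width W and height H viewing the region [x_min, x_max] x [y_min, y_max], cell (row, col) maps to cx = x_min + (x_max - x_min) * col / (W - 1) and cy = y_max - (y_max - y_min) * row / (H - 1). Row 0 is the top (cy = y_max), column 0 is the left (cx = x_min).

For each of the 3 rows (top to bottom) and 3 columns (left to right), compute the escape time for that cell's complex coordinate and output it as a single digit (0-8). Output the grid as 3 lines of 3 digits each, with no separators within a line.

Answer: 222
882
882

Derivation:
(row=0, col=0): c = -0.5200 + 1.3300i → escape time 2
(row=0, col=1): c = 0.2400 + 1.3300i → escape time 2
(row=0, col=2): c = 1.0000 + 1.3300i → escape time 2
(row=1, col=0): c = -0.5200 + 0.4100i → escape time 8
(row=1, col=1): c = 0.2400 + 0.4100i → escape time 8
(row=1, col=2): c = 1.0000 + 0.4100i → escape time 2
(row=2, col=0): c = -0.5200 + -0.5100i → escape time 8
(row=2, col=1): c = 0.2400 + -0.5100i → escape time 8
(row=2, col=2): c = 1.0000 + -0.5100i → escape time 2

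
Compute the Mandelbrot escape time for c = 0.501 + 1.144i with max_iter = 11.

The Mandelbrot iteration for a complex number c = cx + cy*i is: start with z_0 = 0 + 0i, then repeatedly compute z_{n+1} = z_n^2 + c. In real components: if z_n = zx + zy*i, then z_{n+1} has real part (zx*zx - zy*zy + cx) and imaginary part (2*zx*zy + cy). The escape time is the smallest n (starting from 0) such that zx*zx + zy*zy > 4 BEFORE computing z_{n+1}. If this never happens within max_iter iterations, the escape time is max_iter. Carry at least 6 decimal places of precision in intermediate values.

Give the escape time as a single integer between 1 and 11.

Answer: 2

Derivation:
z_0 = 0 + 0i, c = 0.5010 + 1.1440i
Iter 1: z = 0.5010 + 1.1440i, |z|^2 = 1.5597
Iter 2: z = -0.5567 + 2.2903i, |z|^2 = 5.5554
Escaped at iteration 2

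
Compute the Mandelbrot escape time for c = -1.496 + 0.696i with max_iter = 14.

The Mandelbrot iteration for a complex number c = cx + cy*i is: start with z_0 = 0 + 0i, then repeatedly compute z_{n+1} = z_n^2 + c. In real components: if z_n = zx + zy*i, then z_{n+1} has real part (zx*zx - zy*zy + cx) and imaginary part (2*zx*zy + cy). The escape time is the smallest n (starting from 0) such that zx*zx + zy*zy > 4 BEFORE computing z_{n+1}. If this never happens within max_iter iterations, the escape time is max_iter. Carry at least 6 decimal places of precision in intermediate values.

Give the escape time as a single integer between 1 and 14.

z_0 = 0 + 0i, c = -1.4960 + 0.6960i
Iter 1: z = -1.4960 + 0.6960i, |z|^2 = 2.7224
Iter 2: z = 0.2576 + -1.3864i, |z|^2 = 1.9886
Iter 3: z = -3.3518 + -0.0183i, |z|^2 = 11.2351
Escaped at iteration 3

Answer: 3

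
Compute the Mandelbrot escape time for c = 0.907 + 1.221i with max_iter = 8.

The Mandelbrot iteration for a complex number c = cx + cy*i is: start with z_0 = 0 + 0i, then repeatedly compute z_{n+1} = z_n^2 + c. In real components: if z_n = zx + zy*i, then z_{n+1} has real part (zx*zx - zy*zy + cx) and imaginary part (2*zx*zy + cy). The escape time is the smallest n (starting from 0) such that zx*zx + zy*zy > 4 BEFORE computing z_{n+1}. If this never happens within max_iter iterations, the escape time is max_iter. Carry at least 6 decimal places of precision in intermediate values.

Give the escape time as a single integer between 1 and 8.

Answer: 2

Derivation:
z_0 = 0 + 0i, c = 0.9070 + 1.2210i
Iter 1: z = 0.9070 + 1.2210i, |z|^2 = 2.3135
Iter 2: z = 0.2388 + 3.4359i, |z|^2 = 11.8624
Escaped at iteration 2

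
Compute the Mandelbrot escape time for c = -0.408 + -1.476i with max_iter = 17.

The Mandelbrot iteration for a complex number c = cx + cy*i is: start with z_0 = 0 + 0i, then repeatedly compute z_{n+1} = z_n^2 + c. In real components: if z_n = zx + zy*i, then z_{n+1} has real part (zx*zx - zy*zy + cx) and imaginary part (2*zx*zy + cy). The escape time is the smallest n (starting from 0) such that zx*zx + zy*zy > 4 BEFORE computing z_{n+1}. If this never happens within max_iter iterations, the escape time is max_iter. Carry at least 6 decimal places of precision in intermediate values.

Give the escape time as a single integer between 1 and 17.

z_0 = 0 + 0i, c = -0.4080 + -1.4760i
Iter 1: z = -0.4080 + -1.4760i, |z|^2 = 2.3450
Iter 2: z = -2.4201 + -0.2716i, |z|^2 = 5.9307
Escaped at iteration 2

Answer: 2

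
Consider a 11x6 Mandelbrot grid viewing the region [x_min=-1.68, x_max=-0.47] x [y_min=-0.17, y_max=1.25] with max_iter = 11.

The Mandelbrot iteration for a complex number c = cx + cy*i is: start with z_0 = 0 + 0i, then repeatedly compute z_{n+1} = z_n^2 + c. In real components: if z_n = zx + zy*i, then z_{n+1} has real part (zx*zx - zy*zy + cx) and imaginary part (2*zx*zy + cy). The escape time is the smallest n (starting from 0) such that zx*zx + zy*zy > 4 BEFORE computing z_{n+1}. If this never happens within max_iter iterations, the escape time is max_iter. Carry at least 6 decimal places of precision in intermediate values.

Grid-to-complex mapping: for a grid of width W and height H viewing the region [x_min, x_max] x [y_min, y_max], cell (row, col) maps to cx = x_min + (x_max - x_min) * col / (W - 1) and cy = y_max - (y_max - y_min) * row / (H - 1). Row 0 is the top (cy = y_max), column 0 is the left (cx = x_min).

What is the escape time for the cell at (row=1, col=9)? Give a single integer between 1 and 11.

z_0 = 0 + 0i, c = -0.5910 + 0.9660i
Iter 1: z = -0.5910 + 0.9660i, |z|^2 = 1.2824
Iter 2: z = -1.1749 + -0.1758i, |z|^2 = 1.4112
Iter 3: z = 0.7584 + 1.3791i, |z|^2 = 2.4772
Iter 4: z = -1.9178 + 3.0579i, |z|^2 = 13.0285
Escaped at iteration 4

Answer: 4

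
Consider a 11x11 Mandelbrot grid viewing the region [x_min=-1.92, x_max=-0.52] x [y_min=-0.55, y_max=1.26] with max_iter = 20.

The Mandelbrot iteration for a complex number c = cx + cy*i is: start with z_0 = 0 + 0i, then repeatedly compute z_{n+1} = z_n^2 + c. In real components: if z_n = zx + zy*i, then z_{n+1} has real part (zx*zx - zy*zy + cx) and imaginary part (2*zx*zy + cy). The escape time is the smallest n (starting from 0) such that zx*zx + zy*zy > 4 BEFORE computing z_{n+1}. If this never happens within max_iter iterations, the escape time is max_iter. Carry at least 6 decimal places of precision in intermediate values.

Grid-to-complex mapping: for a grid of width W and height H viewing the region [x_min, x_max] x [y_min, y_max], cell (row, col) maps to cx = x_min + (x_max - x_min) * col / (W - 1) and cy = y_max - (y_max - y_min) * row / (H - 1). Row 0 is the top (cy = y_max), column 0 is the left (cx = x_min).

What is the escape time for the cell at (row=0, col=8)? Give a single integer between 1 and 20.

Answer: 3

Derivation:
z_0 = 0 + 0i, c = -0.8000 + 1.2600i
Iter 1: z = -0.8000 + 1.2600i, |z|^2 = 2.2276
Iter 2: z = -1.7476 + -0.7560i, |z|^2 = 3.6256
Iter 3: z = 1.6826 + 3.9024i, |z|^2 = 18.0595
Escaped at iteration 3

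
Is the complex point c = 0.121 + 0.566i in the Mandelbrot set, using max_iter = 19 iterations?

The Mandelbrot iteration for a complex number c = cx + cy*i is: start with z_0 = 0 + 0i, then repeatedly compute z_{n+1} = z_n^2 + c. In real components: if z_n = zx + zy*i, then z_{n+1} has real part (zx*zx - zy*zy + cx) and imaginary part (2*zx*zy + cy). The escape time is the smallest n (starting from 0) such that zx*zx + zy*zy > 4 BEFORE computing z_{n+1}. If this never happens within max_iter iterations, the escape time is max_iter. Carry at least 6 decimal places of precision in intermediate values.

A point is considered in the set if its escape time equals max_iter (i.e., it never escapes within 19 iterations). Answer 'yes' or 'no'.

z_0 = 0 + 0i, c = 0.1210 + 0.5660i
Iter 1: z = 0.1210 + 0.5660i, |z|^2 = 0.3350
Iter 2: z = -0.1847 + 0.7030i, |z|^2 = 0.5283
Iter 3: z = -0.3391 + 0.3063i, |z|^2 = 0.2088
Iter 4: z = 0.1421 + 0.3583i, |z|^2 = 0.1486
Iter 5: z = 0.0128 + 0.6679i, |z|^2 = 0.4462
Iter 6: z = -0.3249 + 0.5831i, |z|^2 = 0.4456
Iter 7: z = -0.1135 + 0.1871i, |z|^2 = 0.0479
Iter 8: z = 0.0989 + 0.5235i, |z|^2 = 0.2838
Iter 9: z = -0.1433 + 0.6695i, |z|^2 = 0.4688
Iter 10: z = -0.3067 + 0.3741i, |z|^2 = 0.2340
Iter 11: z = 0.0751 + 0.3365i, |z|^2 = 0.1189
Iter 12: z = 0.0134 + 0.6166i, |z|^2 = 0.3803
Iter 13: z = -0.2590 + 0.5825i, |z|^2 = 0.4064
Iter 14: z = -0.1513 + 0.2643i, |z|^2 = 0.0927
Iter 15: z = 0.0740 + 0.4860i, |z|^2 = 0.2417
Iter 16: z = -0.1097 + 0.6380i, |z|^2 = 0.4190
Iter 17: z = -0.2740 + 0.4260i, |z|^2 = 0.2565
Iter 18: z = 0.0146 + 0.3326i, |z|^2 = 0.1108
Did not escape in 19 iterations → in set

Answer: yes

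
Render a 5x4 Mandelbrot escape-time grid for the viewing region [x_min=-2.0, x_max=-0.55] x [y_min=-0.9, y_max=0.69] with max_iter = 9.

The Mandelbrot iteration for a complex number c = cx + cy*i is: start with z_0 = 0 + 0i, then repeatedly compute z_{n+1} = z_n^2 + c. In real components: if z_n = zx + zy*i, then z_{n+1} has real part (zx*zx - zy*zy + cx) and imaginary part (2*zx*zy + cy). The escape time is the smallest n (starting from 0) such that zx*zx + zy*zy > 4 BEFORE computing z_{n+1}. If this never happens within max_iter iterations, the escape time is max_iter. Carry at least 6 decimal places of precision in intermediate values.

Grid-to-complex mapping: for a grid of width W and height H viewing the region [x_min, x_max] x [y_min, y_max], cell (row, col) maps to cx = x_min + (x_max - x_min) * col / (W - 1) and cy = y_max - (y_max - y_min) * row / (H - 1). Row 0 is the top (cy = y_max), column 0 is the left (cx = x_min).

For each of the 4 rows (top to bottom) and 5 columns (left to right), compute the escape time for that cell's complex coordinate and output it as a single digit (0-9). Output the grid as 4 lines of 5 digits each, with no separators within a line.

(row=0, col=0): c = -2.0000 + 0.6900i → escape time 1
(row=0, col=1): c = -1.6375 + 0.6900i → escape time 3
(row=0, col=2): c = -1.2750 + 0.6900i → escape time 3
(row=0, col=3): c = -0.9125 + 0.6900i → escape time 4
(row=0, col=4): c = -0.5500 + 0.6900i → escape time 9
(row=1, col=0): c = -2.0000 + 0.1600i → escape time 1
(row=1, col=1): c = -1.6375 + 0.1600i → escape time 5
(row=1, col=2): c = -1.2750 + 0.1600i → escape time 9
(row=1, col=3): c = -0.9125 + 0.1600i → escape time 9
(row=1, col=4): c = -0.5500 + 0.1600i → escape time 9
(row=2, col=0): c = -2.0000 + -0.3700i → escape time 1
(row=2, col=1): c = -1.6375 + -0.3700i → escape time 4
(row=2, col=2): c = -1.2750 + -0.3700i → escape time 9
(row=2, col=3): c = -0.9125 + -0.3700i → escape time 7
(row=2, col=4): c = -0.5500 + -0.3700i → escape time 9
(row=3, col=0): c = -2.0000 + -0.9000i → escape time 1
(row=3, col=1): c = -1.6375 + -0.9000i → escape time 2
(row=3, col=2): c = -1.2750 + -0.9000i → escape time 3
(row=3, col=3): c = -0.9125 + -0.9000i → escape time 3
(row=3, col=4): c = -0.5500 + -0.9000i → escape time 4

Answer: 13349
15999
14979
12334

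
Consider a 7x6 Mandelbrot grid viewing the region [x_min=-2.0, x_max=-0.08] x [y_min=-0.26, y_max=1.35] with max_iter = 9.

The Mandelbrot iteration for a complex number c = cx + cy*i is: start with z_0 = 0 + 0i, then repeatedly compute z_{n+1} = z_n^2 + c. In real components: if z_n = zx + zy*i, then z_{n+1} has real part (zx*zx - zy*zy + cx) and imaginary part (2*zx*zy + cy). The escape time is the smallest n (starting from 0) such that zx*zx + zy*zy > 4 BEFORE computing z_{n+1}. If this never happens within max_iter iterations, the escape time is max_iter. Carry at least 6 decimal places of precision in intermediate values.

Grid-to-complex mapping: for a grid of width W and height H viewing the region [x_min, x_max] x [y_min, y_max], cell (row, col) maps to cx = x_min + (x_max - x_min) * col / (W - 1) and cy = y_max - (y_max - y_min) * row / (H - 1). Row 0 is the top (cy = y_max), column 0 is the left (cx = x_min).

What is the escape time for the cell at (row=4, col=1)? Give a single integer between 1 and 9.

Answer: 6

Derivation:
z_0 = 0 + 0i, c = -1.6800 + 0.0620i
Iter 1: z = -1.6800 + 0.0620i, |z|^2 = 2.8262
Iter 2: z = 1.1386 + -0.1463i, |z|^2 = 1.3177
Iter 3: z = -0.4051 + -0.2712i, |z|^2 = 0.2376
Iter 4: z = -1.5894 + 0.2817i, |z|^2 = 2.6057
Iter 5: z = 0.7669 + -0.8335i, |z|^2 = 1.2830
Iter 6: z = -1.7866 + -1.2166i, |z|^2 = 4.6719
Escaped at iteration 6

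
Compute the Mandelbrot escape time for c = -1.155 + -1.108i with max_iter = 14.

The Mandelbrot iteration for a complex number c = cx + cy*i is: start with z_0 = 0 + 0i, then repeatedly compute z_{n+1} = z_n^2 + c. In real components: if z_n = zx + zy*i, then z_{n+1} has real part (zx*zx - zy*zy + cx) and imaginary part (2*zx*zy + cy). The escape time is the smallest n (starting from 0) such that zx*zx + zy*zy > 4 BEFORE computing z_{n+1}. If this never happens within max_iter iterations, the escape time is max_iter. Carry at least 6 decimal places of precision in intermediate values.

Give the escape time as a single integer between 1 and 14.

z_0 = 0 + 0i, c = -1.1550 + -1.1080i
Iter 1: z = -1.1550 + -1.1080i, |z|^2 = 2.5617
Iter 2: z = -1.0486 + 1.4515i, |z|^2 = 3.2064
Iter 3: z = -2.1622 + -4.1522i, |z|^2 = 21.9153
Escaped at iteration 3

Answer: 3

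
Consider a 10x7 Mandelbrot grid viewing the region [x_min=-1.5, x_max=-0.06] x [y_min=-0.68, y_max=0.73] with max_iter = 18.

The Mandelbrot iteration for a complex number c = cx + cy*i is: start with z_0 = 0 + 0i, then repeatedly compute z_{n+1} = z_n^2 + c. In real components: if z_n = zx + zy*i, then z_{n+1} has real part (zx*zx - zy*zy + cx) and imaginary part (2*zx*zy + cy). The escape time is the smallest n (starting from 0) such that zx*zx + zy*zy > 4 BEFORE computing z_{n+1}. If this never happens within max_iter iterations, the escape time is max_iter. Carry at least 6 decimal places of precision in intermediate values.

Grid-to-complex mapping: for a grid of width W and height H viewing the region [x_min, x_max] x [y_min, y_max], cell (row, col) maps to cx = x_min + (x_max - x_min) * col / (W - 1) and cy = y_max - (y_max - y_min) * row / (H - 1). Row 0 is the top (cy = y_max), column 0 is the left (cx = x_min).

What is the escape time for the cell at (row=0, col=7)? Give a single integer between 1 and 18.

Answer: 7

Derivation:
z_0 = 0 + 0i, c = -0.3800 + 0.7300i
Iter 1: z = -0.3800 + 0.7300i, |z|^2 = 0.6773
Iter 2: z = -0.7685 + 0.1752i, |z|^2 = 0.6213
Iter 3: z = 0.1799 + 0.4607i, |z|^2 = 0.2446
Iter 4: z = -0.5599 + 0.8958i, |z|^2 = 1.1159
Iter 5: z = -0.8689 + -0.2731i, |z|^2 = 0.8296
Iter 6: z = 0.3004 + 1.2045i, |z|^2 = 1.5412
Iter 7: z = -1.7407 + 1.4538i, |z|^2 = 5.1434
Escaped at iteration 7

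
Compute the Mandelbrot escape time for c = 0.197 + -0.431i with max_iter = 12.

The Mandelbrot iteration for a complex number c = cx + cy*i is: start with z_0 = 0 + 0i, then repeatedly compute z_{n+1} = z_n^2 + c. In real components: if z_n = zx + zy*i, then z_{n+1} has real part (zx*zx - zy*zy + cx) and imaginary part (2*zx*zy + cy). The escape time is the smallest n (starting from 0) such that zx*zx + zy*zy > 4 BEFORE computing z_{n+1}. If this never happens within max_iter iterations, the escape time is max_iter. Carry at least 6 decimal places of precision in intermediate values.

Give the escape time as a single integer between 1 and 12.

z_0 = 0 + 0i, c = 0.1970 + -0.4310i
Iter 1: z = 0.1970 + -0.4310i, |z|^2 = 0.2246
Iter 2: z = 0.0500 + -0.6008i, |z|^2 = 0.3635
Iter 3: z = -0.1615 + -0.4911i, |z|^2 = 0.2673
Iter 4: z = -0.0181 + -0.2724i, |z|^2 = 0.0745
Iter 5: z = 0.1231 + -0.4211i, |z|^2 = 0.1925
Iter 6: z = 0.0348 + -0.5347i, |z|^2 = 0.2871
Iter 7: z = -0.0877 + -0.4682i, |z|^2 = 0.2269
Iter 8: z = -0.0146 + -0.3489i, |z|^2 = 0.1219
Iter 9: z = 0.0755 + -0.4208i, |z|^2 = 0.1828
Iter 10: z = 0.0256 + -0.4945i, |z|^2 = 0.2452
Iter 11: z = -0.0469 + -0.4563i, |z|^2 = 0.2104

Answer: 12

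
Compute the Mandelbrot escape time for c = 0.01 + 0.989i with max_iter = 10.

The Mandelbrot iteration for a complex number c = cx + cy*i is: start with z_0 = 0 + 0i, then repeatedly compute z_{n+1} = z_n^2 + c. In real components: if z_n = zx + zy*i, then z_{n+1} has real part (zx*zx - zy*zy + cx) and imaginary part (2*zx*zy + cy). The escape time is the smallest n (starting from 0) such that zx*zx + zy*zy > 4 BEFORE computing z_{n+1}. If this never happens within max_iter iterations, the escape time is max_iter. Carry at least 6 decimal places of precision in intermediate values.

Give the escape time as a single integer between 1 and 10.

Answer: 6

Derivation:
z_0 = 0 + 0i, c = 0.0100 + 0.9890i
Iter 1: z = 0.0100 + 0.9890i, |z|^2 = 0.9782
Iter 2: z = -0.9680 + 1.0088i, |z|^2 = 1.9547
Iter 3: z = -0.0706 + -0.9640i, |z|^2 = 0.9344
Iter 4: z = -0.9144 + 1.1251i, |z|^2 = 2.1019
Iter 5: z = -0.4197 + -1.0685i, |z|^2 = 1.3178
Iter 6: z = -0.9556 + 1.8858i, |z|^2 = 4.4695
Escaped at iteration 6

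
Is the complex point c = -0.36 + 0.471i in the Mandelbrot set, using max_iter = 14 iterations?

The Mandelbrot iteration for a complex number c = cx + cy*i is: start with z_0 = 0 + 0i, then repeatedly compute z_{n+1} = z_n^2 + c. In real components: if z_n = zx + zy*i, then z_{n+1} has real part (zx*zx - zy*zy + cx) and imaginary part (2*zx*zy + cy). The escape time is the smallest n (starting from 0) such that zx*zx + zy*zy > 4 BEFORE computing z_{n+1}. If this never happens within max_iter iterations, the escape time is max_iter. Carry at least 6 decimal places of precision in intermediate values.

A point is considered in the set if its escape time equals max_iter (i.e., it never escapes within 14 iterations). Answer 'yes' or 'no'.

Answer: yes

Derivation:
z_0 = 0 + 0i, c = -0.3600 + 0.4710i
Iter 1: z = -0.3600 + 0.4710i, |z|^2 = 0.3514
Iter 2: z = -0.4522 + 0.1319i, |z|^2 = 0.2219
Iter 3: z = -0.1729 + 0.3517i, |z|^2 = 0.1536
Iter 4: z = -0.4538 + 0.3494i, |z|^2 = 0.3280
Iter 5: z = -0.2761 + 0.1539i, |z|^2 = 0.0999
Iter 6: z = -0.3074 + 0.3860i, |z|^2 = 0.2435
Iter 7: z = -0.4145 + 0.2336i, |z|^2 = 0.2264
Iter 8: z = -0.2428 + 0.2773i, |z|^2 = 0.1358
Iter 9: z = -0.3780 + 0.3364i, |z|^2 = 0.2560
Iter 10: z = -0.3303 + 0.2167i, |z|^2 = 0.1561
Iter 11: z = -0.2979 + 0.3278i, |z|^2 = 0.1962
Iter 12: z = -0.3787 + 0.2757i, |z|^2 = 0.2194
Iter 13: z = -0.2926 + 0.2622i, |z|^2 = 0.1543
Did not escape in 14 iterations → in set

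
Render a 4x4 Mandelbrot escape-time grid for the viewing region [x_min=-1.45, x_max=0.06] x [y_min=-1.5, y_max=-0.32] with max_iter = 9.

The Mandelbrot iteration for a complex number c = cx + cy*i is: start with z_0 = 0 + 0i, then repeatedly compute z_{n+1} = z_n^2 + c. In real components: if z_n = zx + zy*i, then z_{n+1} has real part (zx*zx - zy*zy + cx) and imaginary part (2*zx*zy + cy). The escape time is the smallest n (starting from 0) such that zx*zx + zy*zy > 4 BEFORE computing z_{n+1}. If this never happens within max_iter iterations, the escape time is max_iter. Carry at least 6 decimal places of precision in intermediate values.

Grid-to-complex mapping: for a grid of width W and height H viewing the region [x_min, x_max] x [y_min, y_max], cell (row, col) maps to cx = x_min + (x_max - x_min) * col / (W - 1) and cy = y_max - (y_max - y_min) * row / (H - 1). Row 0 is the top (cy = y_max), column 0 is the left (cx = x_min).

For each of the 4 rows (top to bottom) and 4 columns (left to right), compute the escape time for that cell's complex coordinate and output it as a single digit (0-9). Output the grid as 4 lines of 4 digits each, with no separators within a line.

Answer: 5999
3479
2344
1222

Derivation:
(row=0, col=0): c = -1.4500 + -0.3200i → escape time 5
(row=0, col=1): c = -0.9467 + -0.3200i → escape time 9
(row=0, col=2): c = -0.4433 + -0.3200i → escape time 9
(row=0, col=3): c = 0.0600 + -0.3200i → escape time 9
(row=1, col=0): c = -1.4500 + -0.7133i → escape time 3
(row=1, col=1): c = -0.9467 + -0.7133i → escape time 4
(row=1, col=2): c = -0.4433 + -0.7133i → escape time 7
(row=1, col=3): c = 0.0600 + -0.7133i → escape time 9
(row=2, col=0): c = -1.4500 + -1.1067i → escape time 2
(row=2, col=1): c = -0.9467 + -1.1067i → escape time 3
(row=2, col=2): c = -0.4433 + -1.1067i → escape time 4
(row=2, col=3): c = 0.0600 + -1.1067i → escape time 4
(row=3, col=0): c = -1.4500 + -1.5000i → escape time 1
(row=3, col=1): c = -0.9467 + -1.5000i → escape time 2
(row=3, col=2): c = -0.4433 + -1.5000i → escape time 2
(row=3, col=3): c = 0.0600 + -1.5000i → escape time 2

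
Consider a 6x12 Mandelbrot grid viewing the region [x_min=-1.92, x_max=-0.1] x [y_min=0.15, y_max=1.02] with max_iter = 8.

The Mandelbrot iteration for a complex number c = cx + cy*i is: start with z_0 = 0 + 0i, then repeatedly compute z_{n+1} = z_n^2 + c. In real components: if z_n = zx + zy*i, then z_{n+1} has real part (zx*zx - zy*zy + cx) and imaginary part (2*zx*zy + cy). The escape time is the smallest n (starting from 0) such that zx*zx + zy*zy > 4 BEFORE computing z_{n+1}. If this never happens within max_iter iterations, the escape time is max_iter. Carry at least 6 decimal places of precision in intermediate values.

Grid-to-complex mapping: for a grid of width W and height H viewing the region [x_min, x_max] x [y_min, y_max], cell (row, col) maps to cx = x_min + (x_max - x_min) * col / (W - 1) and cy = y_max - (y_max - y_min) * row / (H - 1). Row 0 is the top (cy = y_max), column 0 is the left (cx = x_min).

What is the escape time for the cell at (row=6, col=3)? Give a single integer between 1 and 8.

Answer: 5

Derivation:
z_0 = 0 + 0i, c = -0.8280 + 0.5455i
Iter 1: z = -0.8280 + 0.5455i, |z|^2 = 0.9831
Iter 2: z = -0.4399 + -0.3578i, |z|^2 = 0.3216
Iter 3: z = -0.7625 + 0.8603i, |z|^2 = 1.3215
Iter 4: z = -0.9867 + -0.7665i, |z|^2 = 1.5611
Iter 5: z = -0.4419 + 2.0580i, |z|^2 = 4.4307
Escaped at iteration 5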